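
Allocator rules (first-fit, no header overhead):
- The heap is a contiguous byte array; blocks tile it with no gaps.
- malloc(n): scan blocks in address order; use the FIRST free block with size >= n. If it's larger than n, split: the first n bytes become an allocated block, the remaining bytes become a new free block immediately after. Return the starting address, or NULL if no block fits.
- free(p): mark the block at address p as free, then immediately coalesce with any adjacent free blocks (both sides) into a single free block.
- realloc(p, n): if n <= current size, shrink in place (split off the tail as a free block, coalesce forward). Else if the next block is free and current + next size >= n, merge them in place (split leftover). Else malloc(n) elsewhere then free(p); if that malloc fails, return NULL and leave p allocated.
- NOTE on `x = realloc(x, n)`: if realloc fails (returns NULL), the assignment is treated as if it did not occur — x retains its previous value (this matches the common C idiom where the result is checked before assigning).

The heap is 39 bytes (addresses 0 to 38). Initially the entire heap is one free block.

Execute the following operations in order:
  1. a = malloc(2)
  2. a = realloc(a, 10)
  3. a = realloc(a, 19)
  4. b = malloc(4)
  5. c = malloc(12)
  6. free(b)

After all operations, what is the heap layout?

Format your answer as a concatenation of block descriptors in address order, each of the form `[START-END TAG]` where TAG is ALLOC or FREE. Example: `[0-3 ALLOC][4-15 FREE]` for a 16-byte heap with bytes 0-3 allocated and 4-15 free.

Op 1: a = malloc(2) -> a = 0; heap: [0-1 ALLOC][2-38 FREE]
Op 2: a = realloc(a, 10) -> a = 0; heap: [0-9 ALLOC][10-38 FREE]
Op 3: a = realloc(a, 19) -> a = 0; heap: [0-18 ALLOC][19-38 FREE]
Op 4: b = malloc(4) -> b = 19; heap: [0-18 ALLOC][19-22 ALLOC][23-38 FREE]
Op 5: c = malloc(12) -> c = 23; heap: [0-18 ALLOC][19-22 ALLOC][23-34 ALLOC][35-38 FREE]
Op 6: free(b) -> (freed b); heap: [0-18 ALLOC][19-22 FREE][23-34 ALLOC][35-38 FREE]

Answer: [0-18 ALLOC][19-22 FREE][23-34 ALLOC][35-38 FREE]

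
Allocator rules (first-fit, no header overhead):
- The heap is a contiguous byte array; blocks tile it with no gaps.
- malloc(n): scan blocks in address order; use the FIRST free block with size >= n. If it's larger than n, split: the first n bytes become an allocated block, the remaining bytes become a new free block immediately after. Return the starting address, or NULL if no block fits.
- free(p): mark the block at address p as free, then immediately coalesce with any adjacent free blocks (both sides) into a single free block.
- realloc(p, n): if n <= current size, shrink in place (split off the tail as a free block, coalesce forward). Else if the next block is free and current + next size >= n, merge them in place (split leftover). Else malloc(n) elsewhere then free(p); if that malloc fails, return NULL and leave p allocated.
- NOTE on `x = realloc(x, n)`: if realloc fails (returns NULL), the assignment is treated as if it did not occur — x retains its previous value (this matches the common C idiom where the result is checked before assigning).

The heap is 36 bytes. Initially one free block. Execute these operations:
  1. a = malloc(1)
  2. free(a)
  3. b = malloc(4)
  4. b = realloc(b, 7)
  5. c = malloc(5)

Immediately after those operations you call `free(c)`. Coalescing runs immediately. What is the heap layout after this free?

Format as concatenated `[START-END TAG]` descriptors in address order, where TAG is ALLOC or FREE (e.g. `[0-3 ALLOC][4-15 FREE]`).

Op 1: a = malloc(1) -> a = 0; heap: [0-0 ALLOC][1-35 FREE]
Op 2: free(a) -> (freed a); heap: [0-35 FREE]
Op 3: b = malloc(4) -> b = 0; heap: [0-3 ALLOC][4-35 FREE]
Op 4: b = realloc(b, 7) -> b = 0; heap: [0-6 ALLOC][7-35 FREE]
Op 5: c = malloc(5) -> c = 7; heap: [0-6 ALLOC][7-11 ALLOC][12-35 FREE]
free(c): c = 7 -> block [7-11 ALLOC]; mark free, coalesce with adjacent free neighbors -> [0-6 ALLOC][7-35 FREE]

Answer: [0-6 ALLOC][7-35 FREE]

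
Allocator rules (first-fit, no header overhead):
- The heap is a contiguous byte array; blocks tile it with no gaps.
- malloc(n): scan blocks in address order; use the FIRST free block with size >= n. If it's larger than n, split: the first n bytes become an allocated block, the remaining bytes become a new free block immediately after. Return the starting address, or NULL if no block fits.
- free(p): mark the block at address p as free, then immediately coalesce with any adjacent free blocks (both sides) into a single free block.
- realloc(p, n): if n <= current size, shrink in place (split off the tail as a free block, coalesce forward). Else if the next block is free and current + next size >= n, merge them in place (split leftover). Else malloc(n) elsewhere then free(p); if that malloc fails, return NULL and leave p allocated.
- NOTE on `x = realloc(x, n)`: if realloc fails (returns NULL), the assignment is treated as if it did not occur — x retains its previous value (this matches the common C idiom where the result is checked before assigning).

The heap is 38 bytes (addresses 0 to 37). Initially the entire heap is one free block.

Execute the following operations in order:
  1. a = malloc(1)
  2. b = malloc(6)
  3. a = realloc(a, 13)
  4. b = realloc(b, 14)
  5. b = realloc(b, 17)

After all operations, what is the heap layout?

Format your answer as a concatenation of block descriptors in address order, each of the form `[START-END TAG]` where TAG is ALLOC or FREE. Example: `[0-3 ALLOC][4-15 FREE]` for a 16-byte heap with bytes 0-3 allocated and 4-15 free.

Answer: [0-6 FREE][7-19 ALLOC][20-36 ALLOC][37-37 FREE]

Derivation:
Op 1: a = malloc(1) -> a = 0; heap: [0-0 ALLOC][1-37 FREE]
Op 2: b = malloc(6) -> b = 1; heap: [0-0 ALLOC][1-6 ALLOC][7-37 FREE]
Op 3: a = realloc(a, 13) -> a = 7; heap: [0-0 FREE][1-6 ALLOC][7-19 ALLOC][20-37 FREE]
Op 4: b = realloc(b, 14) -> b = 20; heap: [0-6 FREE][7-19 ALLOC][20-33 ALLOC][34-37 FREE]
Op 5: b = realloc(b, 17) -> b = 20; heap: [0-6 FREE][7-19 ALLOC][20-36 ALLOC][37-37 FREE]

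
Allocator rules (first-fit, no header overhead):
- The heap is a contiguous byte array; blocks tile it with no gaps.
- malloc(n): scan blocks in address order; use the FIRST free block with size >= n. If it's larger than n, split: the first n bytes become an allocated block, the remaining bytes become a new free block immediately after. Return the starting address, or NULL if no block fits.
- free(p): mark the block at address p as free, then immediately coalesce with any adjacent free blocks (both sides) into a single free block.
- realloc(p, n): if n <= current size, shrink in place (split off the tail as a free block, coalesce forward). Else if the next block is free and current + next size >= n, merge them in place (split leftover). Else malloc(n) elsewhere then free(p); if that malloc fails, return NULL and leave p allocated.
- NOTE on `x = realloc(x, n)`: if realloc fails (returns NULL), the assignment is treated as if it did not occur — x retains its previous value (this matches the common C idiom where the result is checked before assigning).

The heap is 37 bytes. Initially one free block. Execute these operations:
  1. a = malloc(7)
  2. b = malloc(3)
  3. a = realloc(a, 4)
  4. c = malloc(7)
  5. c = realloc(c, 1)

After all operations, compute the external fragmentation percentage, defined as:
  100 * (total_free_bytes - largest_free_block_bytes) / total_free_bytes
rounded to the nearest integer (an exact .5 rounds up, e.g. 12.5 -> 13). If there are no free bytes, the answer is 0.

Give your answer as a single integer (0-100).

Answer: 10

Derivation:
Op 1: a = malloc(7) -> a = 0; heap: [0-6 ALLOC][7-36 FREE]
Op 2: b = malloc(3) -> b = 7; heap: [0-6 ALLOC][7-9 ALLOC][10-36 FREE]
Op 3: a = realloc(a, 4) -> a = 0; heap: [0-3 ALLOC][4-6 FREE][7-9 ALLOC][10-36 FREE]
Op 4: c = malloc(7) -> c = 10; heap: [0-3 ALLOC][4-6 FREE][7-9 ALLOC][10-16 ALLOC][17-36 FREE]
Op 5: c = realloc(c, 1) -> c = 10; heap: [0-3 ALLOC][4-6 FREE][7-9 ALLOC][10-10 ALLOC][11-36 FREE]
Free blocks: [3 26] total_free=29 largest=26 -> 100*(29-26)/29 = 300/29 ≈ 10.345 -> rounds to 10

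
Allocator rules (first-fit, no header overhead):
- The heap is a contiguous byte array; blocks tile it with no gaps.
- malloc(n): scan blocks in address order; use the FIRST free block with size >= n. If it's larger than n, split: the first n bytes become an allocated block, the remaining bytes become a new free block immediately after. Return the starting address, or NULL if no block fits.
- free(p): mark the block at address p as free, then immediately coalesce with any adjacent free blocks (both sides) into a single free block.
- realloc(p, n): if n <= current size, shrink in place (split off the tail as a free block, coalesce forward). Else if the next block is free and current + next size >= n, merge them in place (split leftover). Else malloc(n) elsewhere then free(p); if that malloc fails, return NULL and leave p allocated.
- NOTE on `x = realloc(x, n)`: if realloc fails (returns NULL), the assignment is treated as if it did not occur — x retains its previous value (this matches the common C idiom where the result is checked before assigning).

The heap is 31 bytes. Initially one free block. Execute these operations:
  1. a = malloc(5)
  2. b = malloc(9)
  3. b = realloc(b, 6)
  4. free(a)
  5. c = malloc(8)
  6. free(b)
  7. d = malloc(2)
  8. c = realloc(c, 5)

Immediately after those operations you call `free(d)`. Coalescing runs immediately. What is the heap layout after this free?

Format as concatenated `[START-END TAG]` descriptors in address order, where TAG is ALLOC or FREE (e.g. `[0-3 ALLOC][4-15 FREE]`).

Answer: [0-10 FREE][11-15 ALLOC][16-30 FREE]

Derivation:
Op 1: a = malloc(5) -> a = 0; heap: [0-4 ALLOC][5-30 FREE]
Op 2: b = malloc(9) -> b = 5; heap: [0-4 ALLOC][5-13 ALLOC][14-30 FREE]
Op 3: b = realloc(b, 6) -> b = 5; heap: [0-4 ALLOC][5-10 ALLOC][11-30 FREE]
Op 4: free(a) -> (freed a); heap: [0-4 FREE][5-10 ALLOC][11-30 FREE]
Op 5: c = malloc(8) -> c = 11; heap: [0-4 FREE][5-10 ALLOC][11-18 ALLOC][19-30 FREE]
Op 6: free(b) -> (freed b); heap: [0-10 FREE][11-18 ALLOC][19-30 FREE]
Op 7: d = malloc(2) -> d = 0; heap: [0-1 ALLOC][2-10 FREE][11-18 ALLOC][19-30 FREE]
Op 8: c = realloc(c, 5) -> c = 11; heap: [0-1 ALLOC][2-10 FREE][11-15 ALLOC][16-30 FREE]
free(d): d = 0 -> block [0-1 ALLOC]; mark free, coalesce with adjacent free neighbors -> [0-10 FREE][11-15 ALLOC][16-30 FREE]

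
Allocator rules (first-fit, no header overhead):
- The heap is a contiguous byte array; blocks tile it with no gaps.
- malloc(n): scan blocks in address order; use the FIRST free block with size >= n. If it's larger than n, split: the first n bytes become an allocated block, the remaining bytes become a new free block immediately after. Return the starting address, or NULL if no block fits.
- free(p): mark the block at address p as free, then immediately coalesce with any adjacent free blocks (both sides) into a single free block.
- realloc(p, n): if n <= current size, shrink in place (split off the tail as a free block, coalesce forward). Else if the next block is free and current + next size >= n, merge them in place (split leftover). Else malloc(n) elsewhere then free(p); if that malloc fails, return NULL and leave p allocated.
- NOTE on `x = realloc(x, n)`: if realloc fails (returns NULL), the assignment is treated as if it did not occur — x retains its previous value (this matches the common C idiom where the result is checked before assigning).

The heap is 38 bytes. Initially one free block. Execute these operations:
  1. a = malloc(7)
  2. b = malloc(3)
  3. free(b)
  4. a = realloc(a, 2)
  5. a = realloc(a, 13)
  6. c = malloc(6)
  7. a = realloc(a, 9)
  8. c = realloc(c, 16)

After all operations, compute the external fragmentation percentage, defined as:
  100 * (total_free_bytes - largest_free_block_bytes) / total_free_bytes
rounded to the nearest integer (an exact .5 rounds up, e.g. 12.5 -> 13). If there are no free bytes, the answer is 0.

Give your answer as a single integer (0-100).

Answer: 31

Derivation:
Op 1: a = malloc(7) -> a = 0; heap: [0-6 ALLOC][7-37 FREE]
Op 2: b = malloc(3) -> b = 7; heap: [0-6 ALLOC][7-9 ALLOC][10-37 FREE]
Op 3: free(b) -> (freed b); heap: [0-6 ALLOC][7-37 FREE]
Op 4: a = realloc(a, 2) -> a = 0; heap: [0-1 ALLOC][2-37 FREE]
Op 5: a = realloc(a, 13) -> a = 0; heap: [0-12 ALLOC][13-37 FREE]
Op 6: c = malloc(6) -> c = 13; heap: [0-12 ALLOC][13-18 ALLOC][19-37 FREE]
Op 7: a = realloc(a, 9) -> a = 0; heap: [0-8 ALLOC][9-12 FREE][13-18 ALLOC][19-37 FREE]
Op 8: c = realloc(c, 16) -> c = 13; heap: [0-8 ALLOC][9-12 FREE][13-28 ALLOC][29-37 FREE]
Free blocks: [4 9] total_free=13 largest=9 -> 100*(13-9)/13 = 400/13 ≈ 30.769 -> rounds to 31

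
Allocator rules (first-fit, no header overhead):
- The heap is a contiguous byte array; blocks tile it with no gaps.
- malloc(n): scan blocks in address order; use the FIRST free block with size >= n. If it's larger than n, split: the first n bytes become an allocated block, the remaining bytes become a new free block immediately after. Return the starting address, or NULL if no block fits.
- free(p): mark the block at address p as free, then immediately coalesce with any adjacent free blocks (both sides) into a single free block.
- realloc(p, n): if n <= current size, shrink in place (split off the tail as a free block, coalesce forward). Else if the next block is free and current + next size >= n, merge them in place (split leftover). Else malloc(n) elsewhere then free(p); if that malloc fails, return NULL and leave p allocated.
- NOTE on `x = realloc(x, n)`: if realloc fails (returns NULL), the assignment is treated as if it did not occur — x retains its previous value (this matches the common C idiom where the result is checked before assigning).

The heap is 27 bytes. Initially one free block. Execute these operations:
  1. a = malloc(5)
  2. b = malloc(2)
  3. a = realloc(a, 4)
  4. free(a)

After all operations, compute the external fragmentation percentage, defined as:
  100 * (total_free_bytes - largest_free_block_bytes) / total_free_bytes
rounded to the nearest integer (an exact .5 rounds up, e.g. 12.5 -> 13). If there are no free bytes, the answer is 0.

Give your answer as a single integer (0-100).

Op 1: a = malloc(5) -> a = 0; heap: [0-4 ALLOC][5-26 FREE]
Op 2: b = malloc(2) -> b = 5; heap: [0-4 ALLOC][5-6 ALLOC][7-26 FREE]
Op 3: a = realloc(a, 4) -> a = 0; heap: [0-3 ALLOC][4-4 FREE][5-6 ALLOC][7-26 FREE]
Op 4: free(a) -> (freed a); heap: [0-4 FREE][5-6 ALLOC][7-26 FREE]
Free blocks: [5 20] total_free=25 largest=20 -> 100*(25-20)/25 = 500/25 = 20

Answer: 20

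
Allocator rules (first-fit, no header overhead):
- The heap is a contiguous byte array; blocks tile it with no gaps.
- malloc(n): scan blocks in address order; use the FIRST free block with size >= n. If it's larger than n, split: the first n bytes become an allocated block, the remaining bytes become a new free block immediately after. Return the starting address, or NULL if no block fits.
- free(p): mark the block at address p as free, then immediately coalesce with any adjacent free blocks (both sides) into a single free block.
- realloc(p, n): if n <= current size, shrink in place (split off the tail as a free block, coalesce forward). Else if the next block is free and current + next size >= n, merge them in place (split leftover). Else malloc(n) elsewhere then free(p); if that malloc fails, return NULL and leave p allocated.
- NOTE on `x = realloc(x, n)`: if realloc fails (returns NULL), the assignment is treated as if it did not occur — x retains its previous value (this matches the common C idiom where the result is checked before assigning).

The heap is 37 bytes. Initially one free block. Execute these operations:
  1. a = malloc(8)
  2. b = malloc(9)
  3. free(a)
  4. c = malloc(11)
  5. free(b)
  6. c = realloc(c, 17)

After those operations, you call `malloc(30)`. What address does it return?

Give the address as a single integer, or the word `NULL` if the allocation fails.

Op 1: a = malloc(8) -> a = 0; heap: [0-7 ALLOC][8-36 FREE]
Op 2: b = malloc(9) -> b = 8; heap: [0-7 ALLOC][8-16 ALLOC][17-36 FREE]
Op 3: free(a) -> (freed a); heap: [0-7 FREE][8-16 ALLOC][17-36 FREE]
Op 4: c = malloc(11) -> c = 17; heap: [0-7 FREE][8-16 ALLOC][17-27 ALLOC][28-36 FREE]
Op 5: free(b) -> (freed b); heap: [0-16 FREE][17-27 ALLOC][28-36 FREE]
Op 6: c = realloc(c, 17) -> c = 17; heap: [0-16 FREE][17-33 ALLOC][34-36 FREE]
malloc(30): first-fit scan over [0-16 FREE][17-33 ALLOC][34-36 FREE] -> NULL

Answer: NULL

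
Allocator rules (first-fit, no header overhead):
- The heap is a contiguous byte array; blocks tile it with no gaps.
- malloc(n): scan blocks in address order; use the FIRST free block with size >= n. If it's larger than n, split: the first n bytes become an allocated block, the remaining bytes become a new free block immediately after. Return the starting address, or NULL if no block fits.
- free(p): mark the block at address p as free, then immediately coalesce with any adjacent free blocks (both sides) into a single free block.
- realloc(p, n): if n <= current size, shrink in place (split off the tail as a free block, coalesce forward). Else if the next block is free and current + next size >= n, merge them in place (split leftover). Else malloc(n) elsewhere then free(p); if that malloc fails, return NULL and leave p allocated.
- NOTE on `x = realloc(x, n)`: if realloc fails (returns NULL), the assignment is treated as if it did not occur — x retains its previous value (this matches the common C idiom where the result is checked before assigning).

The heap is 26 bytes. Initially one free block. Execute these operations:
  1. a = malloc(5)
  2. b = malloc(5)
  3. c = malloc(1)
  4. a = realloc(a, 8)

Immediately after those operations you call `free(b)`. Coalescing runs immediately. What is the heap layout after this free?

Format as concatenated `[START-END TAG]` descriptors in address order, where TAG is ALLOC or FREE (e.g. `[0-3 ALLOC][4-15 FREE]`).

Answer: [0-9 FREE][10-10 ALLOC][11-18 ALLOC][19-25 FREE]

Derivation:
Op 1: a = malloc(5) -> a = 0; heap: [0-4 ALLOC][5-25 FREE]
Op 2: b = malloc(5) -> b = 5; heap: [0-4 ALLOC][5-9 ALLOC][10-25 FREE]
Op 3: c = malloc(1) -> c = 10; heap: [0-4 ALLOC][5-9 ALLOC][10-10 ALLOC][11-25 FREE]
Op 4: a = realloc(a, 8) -> a = 11; heap: [0-4 FREE][5-9 ALLOC][10-10 ALLOC][11-18 ALLOC][19-25 FREE]
free(b): b = 5 -> block [5-9 ALLOC]; mark free, coalesce with adjacent free neighbors -> [0-9 FREE][10-10 ALLOC][11-18 ALLOC][19-25 FREE]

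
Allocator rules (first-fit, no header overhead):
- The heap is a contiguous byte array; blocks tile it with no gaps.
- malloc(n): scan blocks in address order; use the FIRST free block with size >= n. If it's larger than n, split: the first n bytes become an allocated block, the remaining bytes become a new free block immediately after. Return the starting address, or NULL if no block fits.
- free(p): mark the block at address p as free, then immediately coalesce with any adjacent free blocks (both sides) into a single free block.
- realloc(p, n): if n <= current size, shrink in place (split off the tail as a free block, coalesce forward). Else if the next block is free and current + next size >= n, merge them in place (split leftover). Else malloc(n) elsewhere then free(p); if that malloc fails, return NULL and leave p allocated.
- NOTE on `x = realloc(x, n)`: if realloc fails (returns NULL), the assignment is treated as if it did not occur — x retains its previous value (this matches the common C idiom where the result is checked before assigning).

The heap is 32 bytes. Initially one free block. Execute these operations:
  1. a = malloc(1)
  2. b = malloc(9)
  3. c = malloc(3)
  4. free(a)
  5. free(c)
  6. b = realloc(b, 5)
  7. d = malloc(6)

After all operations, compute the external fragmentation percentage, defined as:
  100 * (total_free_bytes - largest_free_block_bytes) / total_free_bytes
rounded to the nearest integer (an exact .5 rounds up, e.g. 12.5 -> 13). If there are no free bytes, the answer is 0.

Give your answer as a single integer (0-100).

Answer: 5

Derivation:
Op 1: a = malloc(1) -> a = 0; heap: [0-0 ALLOC][1-31 FREE]
Op 2: b = malloc(9) -> b = 1; heap: [0-0 ALLOC][1-9 ALLOC][10-31 FREE]
Op 3: c = malloc(3) -> c = 10; heap: [0-0 ALLOC][1-9 ALLOC][10-12 ALLOC][13-31 FREE]
Op 4: free(a) -> (freed a); heap: [0-0 FREE][1-9 ALLOC][10-12 ALLOC][13-31 FREE]
Op 5: free(c) -> (freed c); heap: [0-0 FREE][1-9 ALLOC][10-31 FREE]
Op 6: b = realloc(b, 5) -> b = 1; heap: [0-0 FREE][1-5 ALLOC][6-31 FREE]
Op 7: d = malloc(6) -> d = 6; heap: [0-0 FREE][1-5 ALLOC][6-11 ALLOC][12-31 FREE]
Free blocks: [1 20] total_free=21 largest=20 -> 100*(21-20)/21 = 100/21 ≈ 4.762 -> rounds to 5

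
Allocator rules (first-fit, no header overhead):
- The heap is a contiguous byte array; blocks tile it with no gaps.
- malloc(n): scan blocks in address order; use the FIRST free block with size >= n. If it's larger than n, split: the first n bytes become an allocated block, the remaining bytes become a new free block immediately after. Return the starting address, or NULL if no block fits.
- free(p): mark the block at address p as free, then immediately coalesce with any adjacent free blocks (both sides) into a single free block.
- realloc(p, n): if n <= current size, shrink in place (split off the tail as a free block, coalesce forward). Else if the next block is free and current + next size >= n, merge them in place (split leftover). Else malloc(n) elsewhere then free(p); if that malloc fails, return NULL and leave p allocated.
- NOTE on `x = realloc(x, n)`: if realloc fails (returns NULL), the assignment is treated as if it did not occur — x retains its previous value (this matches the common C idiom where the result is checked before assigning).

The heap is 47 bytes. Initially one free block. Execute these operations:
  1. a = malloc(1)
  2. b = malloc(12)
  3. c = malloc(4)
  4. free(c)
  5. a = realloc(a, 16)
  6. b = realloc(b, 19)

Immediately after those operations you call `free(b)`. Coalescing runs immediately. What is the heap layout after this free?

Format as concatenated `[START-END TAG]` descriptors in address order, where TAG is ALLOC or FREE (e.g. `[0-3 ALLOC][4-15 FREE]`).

Answer: [0-12 FREE][13-28 ALLOC][29-46 FREE]

Derivation:
Op 1: a = malloc(1) -> a = 0; heap: [0-0 ALLOC][1-46 FREE]
Op 2: b = malloc(12) -> b = 1; heap: [0-0 ALLOC][1-12 ALLOC][13-46 FREE]
Op 3: c = malloc(4) -> c = 13; heap: [0-0 ALLOC][1-12 ALLOC][13-16 ALLOC][17-46 FREE]
Op 4: free(c) -> (freed c); heap: [0-0 ALLOC][1-12 ALLOC][13-46 FREE]
Op 5: a = realloc(a, 16) -> a = 13; heap: [0-0 FREE][1-12 ALLOC][13-28 ALLOC][29-46 FREE]
Op 6: b = realloc(b, 19) -> NULL (b unchanged); heap: [0-0 FREE][1-12 ALLOC][13-28 ALLOC][29-46 FREE]
free(b): b = 1 -> block [1-12 ALLOC]; mark free, coalesce with adjacent free neighbors -> [0-12 FREE][13-28 ALLOC][29-46 FREE]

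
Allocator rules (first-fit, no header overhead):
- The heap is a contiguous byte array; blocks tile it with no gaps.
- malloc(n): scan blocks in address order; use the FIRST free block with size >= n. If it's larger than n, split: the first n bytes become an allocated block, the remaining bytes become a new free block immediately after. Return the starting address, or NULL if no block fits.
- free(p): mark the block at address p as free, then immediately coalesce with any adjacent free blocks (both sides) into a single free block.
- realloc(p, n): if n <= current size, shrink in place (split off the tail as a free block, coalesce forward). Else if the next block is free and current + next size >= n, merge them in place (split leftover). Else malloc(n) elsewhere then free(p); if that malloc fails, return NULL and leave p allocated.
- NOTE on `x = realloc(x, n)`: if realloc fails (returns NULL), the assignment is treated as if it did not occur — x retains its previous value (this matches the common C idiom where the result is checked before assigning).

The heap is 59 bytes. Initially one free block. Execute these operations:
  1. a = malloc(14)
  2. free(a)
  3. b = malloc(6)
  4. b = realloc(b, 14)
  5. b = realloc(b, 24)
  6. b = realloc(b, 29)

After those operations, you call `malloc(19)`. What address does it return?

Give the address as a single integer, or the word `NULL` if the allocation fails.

Op 1: a = malloc(14) -> a = 0; heap: [0-13 ALLOC][14-58 FREE]
Op 2: free(a) -> (freed a); heap: [0-58 FREE]
Op 3: b = malloc(6) -> b = 0; heap: [0-5 ALLOC][6-58 FREE]
Op 4: b = realloc(b, 14) -> b = 0; heap: [0-13 ALLOC][14-58 FREE]
Op 5: b = realloc(b, 24) -> b = 0; heap: [0-23 ALLOC][24-58 FREE]
Op 6: b = realloc(b, 29) -> b = 0; heap: [0-28 ALLOC][29-58 FREE]
malloc(19): first-fit scan over [0-28 ALLOC][29-58 FREE] -> 29

Answer: 29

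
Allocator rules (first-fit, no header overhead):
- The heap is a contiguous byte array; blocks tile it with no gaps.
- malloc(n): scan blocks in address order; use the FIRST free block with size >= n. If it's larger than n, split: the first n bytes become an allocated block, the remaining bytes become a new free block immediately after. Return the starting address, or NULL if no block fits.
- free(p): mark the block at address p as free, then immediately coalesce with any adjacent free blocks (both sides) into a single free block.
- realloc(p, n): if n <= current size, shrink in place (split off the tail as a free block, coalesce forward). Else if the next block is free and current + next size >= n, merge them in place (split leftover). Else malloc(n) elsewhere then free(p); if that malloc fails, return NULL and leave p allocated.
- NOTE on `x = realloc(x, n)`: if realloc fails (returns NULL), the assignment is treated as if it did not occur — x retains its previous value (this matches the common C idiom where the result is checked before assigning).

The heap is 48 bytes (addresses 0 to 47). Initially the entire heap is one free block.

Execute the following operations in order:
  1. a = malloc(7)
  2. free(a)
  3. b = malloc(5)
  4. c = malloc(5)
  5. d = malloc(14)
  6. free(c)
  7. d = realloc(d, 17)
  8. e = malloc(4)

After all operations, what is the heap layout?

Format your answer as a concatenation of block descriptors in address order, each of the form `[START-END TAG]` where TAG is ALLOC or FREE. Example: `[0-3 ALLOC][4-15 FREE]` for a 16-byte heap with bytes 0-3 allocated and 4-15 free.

Op 1: a = malloc(7) -> a = 0; heap: [0-6 ALLOC][7-47 FREE]
Op 2: free(a) -> (freed a); heap: [0-47 FREE]
Op 3: b = malloc(5) -> b = 0; heap: [0-4 ALLOC][5-47 FREE]
Op 4: c = malloc(5) -> c = 5; heap: [0-4 ALLOC][5-9 ALLOC][10-47 FREE]
Op 5: d = malloc(14) -> d = 10; heap: [0-4 ALLOC][5-9 ALLOC][10-23 ALLOC][24-47 FREE]
Op 6: free(c) -> (freed c); heap: [0-4 ALLOC][5-9 FREE][10-23 ALLOC][24-47 FREE]
Op 7: d = realloc(d, 17) -> d = 10; heap: [0-4 ALLOC][5-9 FREE][10-26 ALLOC][27-47 FREE]
Op 8: e = malloc(4) -> e = 5; heap: [0-4 ALLOC][5-8 ALLOC][9-9 FREE][10-26 ALLOC][27-47 FREE]

Answer: [0-4 ALLOC][5-8 ALLOC][9-9 FREE][10-26 ALLOC][27-47 FREE]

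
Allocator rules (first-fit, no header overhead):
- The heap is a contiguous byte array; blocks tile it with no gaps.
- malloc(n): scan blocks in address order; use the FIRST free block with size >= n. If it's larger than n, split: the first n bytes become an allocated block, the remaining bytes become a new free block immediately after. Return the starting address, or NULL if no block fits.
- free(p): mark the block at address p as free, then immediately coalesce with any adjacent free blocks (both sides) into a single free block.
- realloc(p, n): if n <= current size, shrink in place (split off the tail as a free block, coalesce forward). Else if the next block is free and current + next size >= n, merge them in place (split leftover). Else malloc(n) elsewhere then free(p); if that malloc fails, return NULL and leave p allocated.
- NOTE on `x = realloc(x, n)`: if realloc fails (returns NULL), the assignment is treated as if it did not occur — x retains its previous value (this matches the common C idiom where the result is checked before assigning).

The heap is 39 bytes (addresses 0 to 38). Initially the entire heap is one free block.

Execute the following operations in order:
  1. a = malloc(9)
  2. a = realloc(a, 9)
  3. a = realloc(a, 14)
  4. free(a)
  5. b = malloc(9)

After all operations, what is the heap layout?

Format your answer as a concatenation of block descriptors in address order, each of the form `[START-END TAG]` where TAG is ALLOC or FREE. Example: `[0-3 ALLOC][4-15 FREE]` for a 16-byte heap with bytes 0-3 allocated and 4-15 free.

Op 1: a = malloc(9) -> a = 0; heap: [0-8 ALLOC][9-38 FREE]
Op 2: a = realloc(a, 9) -> a = 0; heap: [0-8 ALLOC][9-38 FREE]
Op 3: a = realloc(a, 14) -> a = 0; heap: [0-13 ALLOC][14-38 FREE]
Op 4: free(a) -> (freed a); heap: [0-38 FREE]
Op 5: b = malloc(9) -> b = 0; heap: [0-8 ALLOC][9-38 FREE]

Answer: [0-8 ALLOC][9-38 FREE]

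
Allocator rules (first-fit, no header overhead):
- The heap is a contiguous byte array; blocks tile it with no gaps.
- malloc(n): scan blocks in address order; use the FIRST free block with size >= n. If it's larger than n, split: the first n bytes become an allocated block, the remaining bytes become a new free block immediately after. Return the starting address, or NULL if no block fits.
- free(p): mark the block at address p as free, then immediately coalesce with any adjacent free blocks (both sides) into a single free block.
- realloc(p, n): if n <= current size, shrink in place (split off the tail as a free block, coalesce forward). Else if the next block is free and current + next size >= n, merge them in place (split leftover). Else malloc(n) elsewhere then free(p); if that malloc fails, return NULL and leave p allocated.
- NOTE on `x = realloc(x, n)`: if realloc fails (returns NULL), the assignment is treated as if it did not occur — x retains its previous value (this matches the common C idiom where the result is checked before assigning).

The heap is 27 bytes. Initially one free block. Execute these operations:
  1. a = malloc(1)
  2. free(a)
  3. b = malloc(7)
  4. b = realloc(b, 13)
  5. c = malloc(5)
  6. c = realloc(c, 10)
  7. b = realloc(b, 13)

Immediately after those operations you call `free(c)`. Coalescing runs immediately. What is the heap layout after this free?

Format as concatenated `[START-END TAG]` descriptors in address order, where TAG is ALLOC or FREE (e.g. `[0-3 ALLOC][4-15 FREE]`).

Answer: [0-12 ALLOC][13-26 FREE]

Derivation:
Op 1: a = malloc(1) -> a = 0; heap: [0-0 ALLOC][1-26 FREE]
Op 2: free(a) -> (freed a); heap: [0-26 FREE]
Op 3: b = malloc(7) -> b = 0; heap: [0-6 ALLOC][7-26 FREE]
Op 4: b = realloc(b, 13) -> b = 0; heap: [0-12 ALLOC][13-26 FREE]
Op 5: c = malloc(5) -> c = 13; heap: [0-12 ALLOC][13-17 ALLOC][18-26 FREE]
Op 6: c = realloc(c, 10) -> c = 13; heap: [0-12 ALLOC][13-22 ALLOC][23-26 FREE]
Op 7: b = realloc(b, 13) -> b = 0; heap: [0-12 ALLOC][13-22 ALLOC][23-26 FREE]
free(c): c = 13 -> block [13-22 ALLOC]; mark free, coalesce with adjacent free neighbors -> [0-12 ALLOC][13-26 FREE]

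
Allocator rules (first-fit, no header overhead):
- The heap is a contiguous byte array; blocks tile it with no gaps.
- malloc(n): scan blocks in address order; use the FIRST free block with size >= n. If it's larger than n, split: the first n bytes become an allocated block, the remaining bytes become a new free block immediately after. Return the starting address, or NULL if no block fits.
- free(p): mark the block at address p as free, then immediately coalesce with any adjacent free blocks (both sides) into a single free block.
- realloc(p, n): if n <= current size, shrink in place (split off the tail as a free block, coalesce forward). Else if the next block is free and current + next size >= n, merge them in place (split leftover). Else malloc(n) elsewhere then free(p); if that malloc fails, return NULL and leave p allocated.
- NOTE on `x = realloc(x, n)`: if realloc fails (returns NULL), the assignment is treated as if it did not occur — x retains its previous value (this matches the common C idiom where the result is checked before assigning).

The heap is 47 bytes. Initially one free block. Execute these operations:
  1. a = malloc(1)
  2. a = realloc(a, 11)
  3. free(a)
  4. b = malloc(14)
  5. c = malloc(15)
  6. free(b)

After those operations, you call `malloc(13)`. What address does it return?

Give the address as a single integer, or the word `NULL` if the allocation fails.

Answer: 0

Derivation:
Op 1: a = malloc(1) -> a = 0; heap: [0-0 ALLOC][1-46 FREE]
Op 2: a = realloc(a, 11) -> a = 0; heap: [0-10 ALLOC][11-46 FREE]
Op 3: free(a) -> (freed a); heap: [0-46 FREE]
Op 4: b = malloc(14) -> b = 0; heap: [0-13 ALLOC][14-46 FREE]
Op 5: c = malloc(15) -> c = 14; heap: [0-13 ALLOC][14-28 ALLOC][29-46 FREE]
Op 6: free(b) -> (freed b); heap: [0-13 FREE][14-28 ALLOC][29-46 FREE]
malloc(13): first-fit scan over [0-13 FREE][14-28 ALLOC][29-46 FREE] -> 0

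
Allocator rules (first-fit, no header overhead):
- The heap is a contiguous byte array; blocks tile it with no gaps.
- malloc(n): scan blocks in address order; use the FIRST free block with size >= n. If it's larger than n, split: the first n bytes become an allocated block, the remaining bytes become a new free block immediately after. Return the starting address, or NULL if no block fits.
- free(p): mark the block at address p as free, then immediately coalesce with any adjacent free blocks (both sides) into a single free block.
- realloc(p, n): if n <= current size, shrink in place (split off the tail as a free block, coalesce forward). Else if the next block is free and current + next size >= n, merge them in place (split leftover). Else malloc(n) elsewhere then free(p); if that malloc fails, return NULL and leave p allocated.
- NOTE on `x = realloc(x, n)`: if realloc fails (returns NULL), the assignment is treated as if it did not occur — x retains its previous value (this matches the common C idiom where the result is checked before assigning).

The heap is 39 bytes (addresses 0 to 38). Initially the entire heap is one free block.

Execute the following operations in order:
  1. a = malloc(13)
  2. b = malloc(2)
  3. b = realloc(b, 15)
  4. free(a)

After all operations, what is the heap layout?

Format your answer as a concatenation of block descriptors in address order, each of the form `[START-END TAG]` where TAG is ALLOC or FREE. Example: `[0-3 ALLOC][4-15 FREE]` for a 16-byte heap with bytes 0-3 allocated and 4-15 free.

Op 1: a = malloc(13) -> a = 0; heap: [0-12 ALLOC][13-38 FREE]
Op 2: b = malloc(2) -> b = 13; heap: [0-12 ALLOC][13-14 ALLOC][15-38 FREE]
Op 3: b = realloc(b, 15) -> b = 13; heap: [0-12 ALLOC][13-27 ALLOC][28-38 FREE]
Op 4: free(a) -> (freed a); heap: [0-12 FREE][13-27 ALLOC][28-38 FREE]

Answer: [0-12 FREE][13-27 ALLOC][28-38 FREE]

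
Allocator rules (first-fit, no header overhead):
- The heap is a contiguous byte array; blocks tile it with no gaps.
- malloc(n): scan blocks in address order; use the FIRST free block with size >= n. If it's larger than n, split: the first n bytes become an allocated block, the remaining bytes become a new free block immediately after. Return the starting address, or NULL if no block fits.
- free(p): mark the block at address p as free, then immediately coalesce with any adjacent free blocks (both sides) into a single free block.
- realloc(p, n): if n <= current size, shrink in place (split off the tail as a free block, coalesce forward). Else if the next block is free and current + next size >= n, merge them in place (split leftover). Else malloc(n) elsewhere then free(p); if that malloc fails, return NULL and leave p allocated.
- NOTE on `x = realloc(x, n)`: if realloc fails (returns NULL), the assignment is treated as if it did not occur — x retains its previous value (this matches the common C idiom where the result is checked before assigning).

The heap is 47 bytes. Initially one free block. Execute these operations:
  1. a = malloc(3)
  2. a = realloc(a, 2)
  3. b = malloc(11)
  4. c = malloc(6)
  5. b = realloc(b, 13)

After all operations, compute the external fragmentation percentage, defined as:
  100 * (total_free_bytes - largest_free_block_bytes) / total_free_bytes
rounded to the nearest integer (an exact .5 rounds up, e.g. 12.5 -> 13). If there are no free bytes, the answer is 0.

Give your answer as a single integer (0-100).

Answer: 42

Derivation:
Op 1: a = malloc(3) -> a = 0; heap: [0-2 ALLOC][3-46 FREE]
Op 2: a = realloc(a, 2) -> a = 0; heap: [0-1 ALLOC][2-46 FREE]
Op 3: b = malloc(11) -> b = 2; heap: [0-1 ALLOC][2-12 ALLOC][13-46 FREE]
Op 4: c = malloc(6) -> c = 13; heap: [0-1 ALLOC][2-12 ALLOC][13-18 ALLOC][19-46 FREE]
Op 5: b = realloc(b, 13) -> b = 19; heap: [0-1 ALLOC][2-12 FREE][13-18 ALLOC][19-31 ALLOC][32-46 FREE]
Free blocks: [11 15] total_free=26 largest=15 -> 100*(26-15)/26 = 1100/26 ≈ 42.308 -> rounds to 42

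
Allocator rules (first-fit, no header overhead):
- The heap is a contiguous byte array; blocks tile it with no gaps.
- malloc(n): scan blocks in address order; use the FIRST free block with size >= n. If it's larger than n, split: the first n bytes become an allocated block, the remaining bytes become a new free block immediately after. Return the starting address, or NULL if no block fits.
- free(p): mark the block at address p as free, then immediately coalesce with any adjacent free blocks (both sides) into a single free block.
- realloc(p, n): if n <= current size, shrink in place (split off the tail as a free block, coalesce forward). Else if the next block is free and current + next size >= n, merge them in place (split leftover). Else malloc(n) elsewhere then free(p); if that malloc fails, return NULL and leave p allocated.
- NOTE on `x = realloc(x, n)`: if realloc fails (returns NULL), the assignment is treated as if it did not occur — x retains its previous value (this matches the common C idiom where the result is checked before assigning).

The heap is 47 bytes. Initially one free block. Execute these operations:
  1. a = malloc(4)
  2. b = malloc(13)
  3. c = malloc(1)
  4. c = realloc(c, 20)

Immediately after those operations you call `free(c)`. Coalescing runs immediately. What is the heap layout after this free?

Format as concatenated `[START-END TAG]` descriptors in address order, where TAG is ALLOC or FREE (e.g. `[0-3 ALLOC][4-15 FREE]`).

Op 1: a = malloc(4) -> a = 0; heap: [0-3 ALLOC][4-46 FREE]
Op 2: b = malloc(13) -> b = 4; heap: [0-3 ALLOC][4-16 ALLOC][17-46 FREE]
Op 3: c = malloc(1) -> c = 17; heap: [0-3 ALLOC][4-16 ALLOC][17-17 ALLOC][18-46 FREE]
Op 4: c = realloc(c, 20) -> c = 17; heap: [0-3 ALLOC][4-16 ALLOC][17-36 ALLOC][37-46 FREE]
free(c): c = 17 -> block [17-36 ALLOC]; mark free, coalesce with adjacent free neighbors -> [0-3 ALLOC][4-16 ALLOC][17-46 FREE]

Answer: [0-3 ALLOC][4-16 ALLOC][17-46 FREE]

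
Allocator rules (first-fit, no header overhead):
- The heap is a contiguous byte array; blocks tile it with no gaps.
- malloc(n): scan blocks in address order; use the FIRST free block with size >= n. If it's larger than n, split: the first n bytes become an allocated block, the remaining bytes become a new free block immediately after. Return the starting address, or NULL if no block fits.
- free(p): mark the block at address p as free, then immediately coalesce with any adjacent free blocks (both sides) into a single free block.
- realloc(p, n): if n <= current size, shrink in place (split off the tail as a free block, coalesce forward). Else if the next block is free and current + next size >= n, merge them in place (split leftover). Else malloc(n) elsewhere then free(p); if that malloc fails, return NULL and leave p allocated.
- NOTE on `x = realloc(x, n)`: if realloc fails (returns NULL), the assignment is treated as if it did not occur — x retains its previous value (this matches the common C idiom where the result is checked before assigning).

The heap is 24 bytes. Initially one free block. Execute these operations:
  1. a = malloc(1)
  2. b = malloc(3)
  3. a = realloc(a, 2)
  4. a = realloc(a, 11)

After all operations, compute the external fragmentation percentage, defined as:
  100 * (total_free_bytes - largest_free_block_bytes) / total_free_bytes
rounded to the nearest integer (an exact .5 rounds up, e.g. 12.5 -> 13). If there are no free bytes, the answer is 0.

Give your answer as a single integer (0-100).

Answer: 10

Derivation:
Op 1: a = malloc(1) -> a = 0; heap: [0-0 ALLOC][1-23 FREE]
Op 2: b = malloc(3) -> b = 1; heap: [0-0 ALLOC][1-3 ALLOC][4-23 FREE]
Op 3: a = realloc(a, 2) -> a = 4; heap: [0-0 FREE][1-3 ALLOC][4-5 ALLOC][6-23 FREE]
Op 4: a = realloc(a, 11) -> a = 4; heap: [0-0 FREE][1-3 ALLOC][4-14 ALLOC][15-23 FREE]
Free blocks: [1 9] total_free=10 largest=9 -> 100*(10-9)/10 = 100/10 = 10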